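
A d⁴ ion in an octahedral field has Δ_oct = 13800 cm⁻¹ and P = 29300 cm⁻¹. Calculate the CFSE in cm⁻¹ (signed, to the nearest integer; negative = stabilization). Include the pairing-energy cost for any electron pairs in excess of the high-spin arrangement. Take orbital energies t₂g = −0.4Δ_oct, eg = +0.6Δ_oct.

-8280

With Δ_oct < P the complex is high-spin.
That gives t₂g³ eg¹.
Orbital CFSE = -0.6Δ_oct = -0.6 × 13800 = -8280 cm⁻¹.
High-spin has no excess pairs, so no pairing correction applies.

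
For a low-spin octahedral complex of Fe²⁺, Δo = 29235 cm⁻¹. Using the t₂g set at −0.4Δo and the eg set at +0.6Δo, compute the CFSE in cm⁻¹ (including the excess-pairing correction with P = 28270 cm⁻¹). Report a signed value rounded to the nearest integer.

-13624

Fe sits in group 8; removing 2 electrons leaves Fe²⁺ with 8 − 2 = 6 d electrons.
Configuration: t₂g⁶ eg⁰.
Orbital CFSE = 6(-0.4) + 0(0.6) = -2.4Δo = -2.4 × 29235 = -70164 cm⁻¹.
Pairing penalty: 3 pairs vs 1 in the high-spin reference → 2 extra × P = 56540 cm⁻¹.
Overall CFSE = -70164 + 56540 = -13624 cm⁻¹.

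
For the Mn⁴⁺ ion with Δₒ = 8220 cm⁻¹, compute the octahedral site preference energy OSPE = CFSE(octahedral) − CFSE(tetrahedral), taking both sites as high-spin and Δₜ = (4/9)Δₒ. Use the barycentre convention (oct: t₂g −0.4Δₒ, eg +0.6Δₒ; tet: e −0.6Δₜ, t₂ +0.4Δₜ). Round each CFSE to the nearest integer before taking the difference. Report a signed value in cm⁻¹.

-6941

Mn sits in group 7; removing 4 electrons leaves Mn⁴⁺ with 7 − 4 = 3 d electrons.
In an octahedral site d³ (HS) is t2g^3 e_g^0, giving CFSE(oct) = -1.2Δₒ = -9864 cm⁻¹.
In a tetrahedral site the filling is e^2 t2^1: CFSE(tet) = -0.8Δₜ = -0.8 × (4/9)(8220) = -2923 cm⁻¹.
Subtracting, OSPE = -9864 − (-2923) = -6941 cm⁻¹.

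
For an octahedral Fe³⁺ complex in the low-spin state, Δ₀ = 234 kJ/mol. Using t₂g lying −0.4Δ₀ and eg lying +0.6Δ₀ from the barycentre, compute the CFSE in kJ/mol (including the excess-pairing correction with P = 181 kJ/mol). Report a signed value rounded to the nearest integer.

Fe is in group 8, so Fe³⁺ is d⁵ (8 − 3 = 5).
Configuration: t₂g⁵ eg⁰.
CFSE(orbital) = 5×(-0.4Δ₀) + 0×(0.6Δ₀) = -2.0Δ₀; with Δ₀ = 234 kJ/mol that is -468 kJ/mol.
Pairing penalty: 2 pairs vs 0 in the high-spin reference → 2 extra × P = 362 kJ/mol.
Net CFSE = -468 + 362 = -106 kJ/mol.

-106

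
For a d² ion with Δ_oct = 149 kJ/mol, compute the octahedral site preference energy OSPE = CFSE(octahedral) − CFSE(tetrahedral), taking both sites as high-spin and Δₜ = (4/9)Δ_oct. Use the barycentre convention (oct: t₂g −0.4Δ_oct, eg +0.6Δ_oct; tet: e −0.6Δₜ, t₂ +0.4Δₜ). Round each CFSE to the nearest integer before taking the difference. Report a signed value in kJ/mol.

Octahedral high-spin t₂g² eg⁰: CFSE = -0.8 × 149 = -119 kJ/mol.
In a tetrahedral site the filling is e² t₂⁰: CFSE(tet) = -1.2Δₜ = -1.2 × (4/9)(149) = -79 kJ/mol.
OSPE = CFSE(oct) − CFSE(tet) = -119 − (-79) = -40 kJ/mol.

-40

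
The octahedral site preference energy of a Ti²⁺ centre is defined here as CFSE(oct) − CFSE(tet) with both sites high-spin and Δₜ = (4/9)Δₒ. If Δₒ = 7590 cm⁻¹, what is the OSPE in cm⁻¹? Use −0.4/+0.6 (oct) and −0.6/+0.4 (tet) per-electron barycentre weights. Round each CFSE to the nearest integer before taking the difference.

Group 4 minus oxidation state +2 gives a d² configuration for Ti²⁺.
In an octahedral site d² (HS) is t₂g² eg⁰, giving CFSE(oct) = -0.8Δₒ = -6072 cm⁻¹.
Tetrahedral: e² t₂⁰, CFSE = 2(−0.6) + 0(+0.4) = -1.2Δₜ = -1.2 × (4/9) × 7590 = -4048 cm⁻¹.
Subtracting, OSPE = -6072 − (-4048) = -2024 cm⁻¹.

-2024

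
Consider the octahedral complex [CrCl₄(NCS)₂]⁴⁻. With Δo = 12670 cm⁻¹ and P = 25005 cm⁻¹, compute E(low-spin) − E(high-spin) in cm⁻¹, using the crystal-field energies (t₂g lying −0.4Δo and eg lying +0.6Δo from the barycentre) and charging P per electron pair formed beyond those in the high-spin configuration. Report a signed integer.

12335

Ligand charges: 4×(-1) from Cl⁻ and 2×(-1) from NCS⁻ sum to -6; with overall charge -4, Cr is +2.
Cr²⁺: group 6, so d-count = 6 − 2 = 4.
High-spin d⁴ fills as t₂g³ eg¹ with CFSE 3(−0.4) + 1(+0.6) = -0.6Δo = -7602 cm⁻¹.
For low-spin the configuration is t₂g⁴ eg⁰: orbital energy -1.6 × 12670 = -20272 cm⁻¹, and 1 additional pair relative to high-spin adds 25005 cm⁻¹, giving 4733 cm⁻¹.
The difference is 4733 − (-7602) = 12335 cm⁻¹, so high-spin lies lower.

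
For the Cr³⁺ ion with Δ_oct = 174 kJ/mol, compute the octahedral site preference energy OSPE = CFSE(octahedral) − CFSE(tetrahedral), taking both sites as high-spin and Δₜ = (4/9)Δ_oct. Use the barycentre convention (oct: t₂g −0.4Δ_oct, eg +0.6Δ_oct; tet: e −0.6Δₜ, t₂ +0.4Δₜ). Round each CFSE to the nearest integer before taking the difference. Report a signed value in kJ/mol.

Cr³⁺: group 6, so d-count = 6 − 3 = 3.
In an octahedral site d³ (HS) is t₂g³ eg⁰, giving CFSE(oct) = -1.2Δ_oct = -209 kJ/mol.
In a tetrahedral site the filling is e² t₂¹: CFSE(tet) = -0.8Δₜ = -0.8 × (4/9)(174) = -62 kJ/mol.
OSPE = -209 − (-62) = -147 kJ/mol.

-147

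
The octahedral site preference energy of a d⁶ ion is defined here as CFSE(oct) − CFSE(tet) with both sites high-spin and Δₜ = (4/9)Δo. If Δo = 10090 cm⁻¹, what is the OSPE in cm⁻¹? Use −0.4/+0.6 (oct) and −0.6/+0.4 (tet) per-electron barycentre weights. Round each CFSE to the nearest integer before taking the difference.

Octahedral high-spin t₂g⁴ eg²: CFSE = -0.4 × 10090 = -4036 cm⁻¹.
Tetrahedral e³ t₂³ gives -0.6Δₜ = -0.6 × (4/9) × 10090 = -2691 cm⁻¹.
OSPE = -4036 − (-2691) = -1345 cm⁻¹.

-1345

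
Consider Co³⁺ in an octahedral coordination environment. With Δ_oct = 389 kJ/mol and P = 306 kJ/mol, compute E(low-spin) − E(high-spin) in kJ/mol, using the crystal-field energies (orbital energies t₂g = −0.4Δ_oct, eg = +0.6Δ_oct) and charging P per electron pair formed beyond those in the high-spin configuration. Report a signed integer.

Co sits in group 9; removing 3 electrons leaves Co³⁺ with 9 − 3 = 6 d electrons.
In the high-spin limit (t₂g⁴ eg²) the orbital term is -0.4Δ_oct = -156 kJ/mol, with no excess pairing.
For low-spin the configuration is t₂g⁶ eg⁰: orbital energy -2.4 × 389 = -934 kJ/mol, and 2 additional pairs relative to high-spin add 612 kJ/mol, giving -322 kJ/mol.
Thus E(LS) − E(HS) = -166 kJ/mol.

-166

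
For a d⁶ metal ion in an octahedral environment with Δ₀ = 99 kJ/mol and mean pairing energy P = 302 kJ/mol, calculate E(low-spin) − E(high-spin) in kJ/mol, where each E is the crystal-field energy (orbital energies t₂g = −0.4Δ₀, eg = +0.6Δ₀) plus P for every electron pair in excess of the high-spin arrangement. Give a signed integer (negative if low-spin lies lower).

In the high-spin limit (t₂g⁴ eg²) the orbital term is -0.4Δ₀ = -40 kJ/mol, with no excess pairing.
Low-spin: t₂g⁶ eg⁰, orbital CFSE = -2.4Δ₀ = -238 kJ/mol; plus 2 excess pairs × P = +604 kJ/mol; total 366 kJ/mol.
Thus E(LS) − E(HS) = 406 kJ/mol.

406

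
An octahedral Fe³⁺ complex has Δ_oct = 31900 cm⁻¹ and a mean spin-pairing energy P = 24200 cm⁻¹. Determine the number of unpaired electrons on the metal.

Fe³⁺: group 8, so d-count = 8 − 3 = 5.
With Δ_oct > P the complex is low-spin.
Filling d⁵ accordingly: t2g^5 e_g^0.
Unpaired electrons: 1.

1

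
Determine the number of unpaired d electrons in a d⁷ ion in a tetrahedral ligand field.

3

Tetrahedral splitting is small, so the complex is high-spin.
Configuration: e^4 t2^3, giving 3 unpaired electrons.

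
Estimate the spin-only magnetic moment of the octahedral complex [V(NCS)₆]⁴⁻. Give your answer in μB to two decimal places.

3.87 μB

Each NCS⁻ contributes -1; 6 × (-1) = -6. With overall charge -4, V is in the +2 oxidation state.
V²⁺: group 5, so d-count = 5 − 2 = 3.
Configuration: t₂g³ eg⁰ → 3 unpaired electrons.
μ(spin-only) = √[3(3+2)] = √15 ≈ 3.87 μB.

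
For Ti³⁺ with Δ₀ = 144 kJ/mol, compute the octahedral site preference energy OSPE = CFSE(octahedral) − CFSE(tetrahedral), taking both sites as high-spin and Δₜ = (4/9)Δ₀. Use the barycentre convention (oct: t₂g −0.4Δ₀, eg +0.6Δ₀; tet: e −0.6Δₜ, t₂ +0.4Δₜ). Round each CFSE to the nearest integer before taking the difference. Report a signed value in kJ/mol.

-20

Ti sits in group 4; removing 3 electrons leaves Ti³⁺ with 4 − 3 = 1 d electrons.
In an octahedral site d¹ (HS) is t₂g¹ eg⁰, giving CFSE(oct) = -0.4Δ₀ = -58 kJ/mol.
In a tetrahedral site the filling is e¹ t₂⁰: CFSE(tet) = -0.6Δₜ = -0.6 × (4/9)(144) = -38 kJ/mol.
OSPE = -58 − (-38) = -20 kJ/mol.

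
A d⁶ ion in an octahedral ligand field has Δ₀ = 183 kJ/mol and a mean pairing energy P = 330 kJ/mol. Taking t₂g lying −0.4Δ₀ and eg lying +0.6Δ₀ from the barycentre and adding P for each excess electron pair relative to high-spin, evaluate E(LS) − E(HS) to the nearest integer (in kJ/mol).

294

High-spin: t₂g⁴ eg², CFSE = -0.4Δ₀ = -73 kJ/mol.
For low-spin the configuration is t₂g⁶ eg⁰: orbital energy -2.4 × 183 = -439 kJ/mol, and 2 additional pairs relative to high-spin add 660 kJ/mol, giving 221 kJ/mol.
The difference is 221 − (-73) = 294 kJ/mol, so high-spin lies lower.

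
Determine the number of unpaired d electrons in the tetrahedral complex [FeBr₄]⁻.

Each Br⁻ contributes -1; 4 × (-1) = -4. With overall charge -1, Fe is in the +3 oxidation state.
Fe is in group 8, so Fe³⁺ is d⁵ (8 − 3 = 5).
Tetrahedral splitting is small, so the complex is high-spin.
Configuration: e^2 t2^3, giving 5 unpaired electrons.

5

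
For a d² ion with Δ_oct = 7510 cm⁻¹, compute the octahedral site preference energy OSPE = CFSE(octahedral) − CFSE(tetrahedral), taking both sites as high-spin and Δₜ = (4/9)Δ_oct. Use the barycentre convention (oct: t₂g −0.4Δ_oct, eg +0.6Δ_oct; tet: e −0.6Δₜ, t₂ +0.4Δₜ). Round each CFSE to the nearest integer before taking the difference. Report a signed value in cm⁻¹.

Octahedral (high-spin): t₂g² eg⁰, CFSE = 2(−0.4) + 0(+0.6) = -0.8Δ_oct = -0.8 × 7510 = -6008 cm⁻¹.
Tetrahedral e² t₂⁰ gives -1.2Δₜ = -1.2 × (4/9) × 7510 = -4005 cm⁻¹.
OSPE = -6008 − (-4005) = -2003 cm⁻¹.

-2003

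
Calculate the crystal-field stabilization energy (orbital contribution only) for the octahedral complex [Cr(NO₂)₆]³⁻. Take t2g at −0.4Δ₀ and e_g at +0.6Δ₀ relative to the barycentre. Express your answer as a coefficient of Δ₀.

Each NO₂⁻ contributes -1; 6 × (-1) = -6. With overall charge -3, Cr is in the +3 oxidation state.
Cr³⁺: group 6, so d-count = 6 − 3 = 3.
Configuration: t2g^3 e_g^0.
CFSE = 3(-0.4Δ₀) + 0(0.6Δ₀) = -1.2Δ₀ + 0.0Δ₀ = -1.2Δ₀.

-1.2 Δ₀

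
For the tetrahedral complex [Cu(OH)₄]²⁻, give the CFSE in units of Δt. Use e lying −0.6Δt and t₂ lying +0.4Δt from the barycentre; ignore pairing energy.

-0.4 Δt

Each OH⁻ contributes -1; 4 × (-1) = -4. With overall charge -2, Cu is in the +2 oxidation state.
Group 11 minus oxidation state +2 gives a d⁹ configuration for Cu²⁺.
Tetrahedral splitting is small, so the complex is high-spin.
Configuration: e⁴ t₂⁵.
CFSE = 4(-0.6Δt) + 5(0.4Δt) = -2.4Δt + 2.0Δt = -0.4Δt.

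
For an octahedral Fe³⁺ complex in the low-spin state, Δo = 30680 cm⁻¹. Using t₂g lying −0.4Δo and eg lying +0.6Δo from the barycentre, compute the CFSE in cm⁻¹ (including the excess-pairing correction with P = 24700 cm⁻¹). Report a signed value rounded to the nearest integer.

-11960

Fe³⁺: group 8, so d-count = 8 − 3 = 5.
Configuration: t₂g⁵ eg⁰.
The orbital stabilization is -2.0Δo = -2.0 × 30680 = -61360 cm⁻¹.
Pairing penalty: 2 pairs vs 0 in the high-spin reference → 2 extra × P = 49400 cm⁻¹.
Overall CFSE = -61360 + 49400 = -11960 cm⁻¹.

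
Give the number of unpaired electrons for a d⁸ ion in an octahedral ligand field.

For octahedral d⁸ the high- and low-spin configurations coincide.
Configuration: t₂g⁶ eg², giving 2 unpaired electrons.

2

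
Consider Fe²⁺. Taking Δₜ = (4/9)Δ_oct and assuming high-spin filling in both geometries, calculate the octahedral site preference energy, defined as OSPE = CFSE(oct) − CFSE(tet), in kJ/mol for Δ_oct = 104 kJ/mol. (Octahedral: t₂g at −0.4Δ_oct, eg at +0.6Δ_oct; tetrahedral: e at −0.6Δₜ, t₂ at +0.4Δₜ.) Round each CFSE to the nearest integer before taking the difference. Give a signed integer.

-14

Fe is in group 8, so Fe²⁺ is d⁶ (8 − 2 = 6).
Octahedral (high-spin): t2g^4 e_g^2, CFSE = 4(−0.4) + 2(+0.6) = -0.4Δ_oct = -0.4 × 104 = -42 kJ/mol.
In a tetrahedral site the filling is e^3 t2^3: CFSE(tet) = -0.6Δₜ = -0.6 × (4/9)(104) = -28 kJ/mol.
Subtracting, OSPE = -42 − (-28) = -14 kJ/mol.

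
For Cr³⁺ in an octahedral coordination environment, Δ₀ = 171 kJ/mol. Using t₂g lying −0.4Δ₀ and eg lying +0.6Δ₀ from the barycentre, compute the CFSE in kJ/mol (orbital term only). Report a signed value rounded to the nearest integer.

Cr sits in group 6; removing 3 electrons leaves Cr³⁺ with 6 − 3 = 3 d electrons.
For octahedral d³ the high- and low-spin configurations coincide.
Electron filling gives t₂g³ eg⁰.
The orbital stabilization is -1.2Δ₀ = -1.2 × 171 = -205 kJ/mol.

-205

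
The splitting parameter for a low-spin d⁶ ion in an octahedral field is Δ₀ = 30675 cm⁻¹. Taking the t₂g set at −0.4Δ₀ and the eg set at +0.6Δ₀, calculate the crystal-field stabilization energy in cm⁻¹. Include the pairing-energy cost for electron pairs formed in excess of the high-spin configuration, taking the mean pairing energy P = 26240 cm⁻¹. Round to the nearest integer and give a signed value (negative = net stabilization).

Electron filling gives t₂g⁶ eg⁰.
CFSE(orbital) = 6×(-0.4Δ₀) + 0×(0.6Δ₀) = -2.4Δ₀; with Δ₀ = 30675 cm⁻¹ that is -73620 cm⁻¹.
Relative to high-spin t₂g⁴ eg² (1 paired), the low-spin configuration has 2 additional pairs, contributing +2 × 26240 = +52480 cm⁻¹.
Overall CFSE = -73620 + 52480 = -21140 cm⁻¹.

-21140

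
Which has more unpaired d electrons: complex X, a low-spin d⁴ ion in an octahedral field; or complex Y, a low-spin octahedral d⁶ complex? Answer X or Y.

X: t2g^4 e_g^0 → 2 unpaired.
Y: t2g^6 e_g^0 → 0 unpaired.
So X has more unpaired electrons.

X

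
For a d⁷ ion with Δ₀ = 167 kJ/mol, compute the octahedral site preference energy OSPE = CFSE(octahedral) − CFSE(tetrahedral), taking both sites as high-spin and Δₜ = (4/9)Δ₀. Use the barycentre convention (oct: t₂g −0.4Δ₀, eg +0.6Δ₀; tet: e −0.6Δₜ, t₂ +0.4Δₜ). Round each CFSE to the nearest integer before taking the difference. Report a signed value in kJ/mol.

Octahedral (high-spin): t₂g⁵ eg², CFSE = 5(−0.4) + 2(+0.6) = -0.8Δ₀ = -0.8 × 167 = -134 kJ/mol.
Tetrahedral: e⁴ t₂³, CFSE = 4(−0.6) + 3(+0.4) = -1.2Δₜ = -1.2 × (4/9) × 167 = -89 kJ/mol.
Subtracting, OSPE = -134 − (-89) = -45 kJ/mol.

-45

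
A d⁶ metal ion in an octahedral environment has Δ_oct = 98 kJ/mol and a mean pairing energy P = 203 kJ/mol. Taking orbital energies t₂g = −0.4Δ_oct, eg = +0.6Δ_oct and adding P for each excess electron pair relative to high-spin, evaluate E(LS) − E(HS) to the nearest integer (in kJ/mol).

210

In the high-spin limit (t₂g⁴ eg²) the orbital term is -0.4Δ_oct = -39 kJ/mol, with no excess pairing.
Low-spin: t₂g⁶ eg⁰, orbital CFSE = -2.4Δ_oct = -235 kJ/mol; plus 2 excess pairs × P = +406 kJ/mol; total 171 kJ/mol.
Thus E(LS) − E(HS) = 210 kJ/mol.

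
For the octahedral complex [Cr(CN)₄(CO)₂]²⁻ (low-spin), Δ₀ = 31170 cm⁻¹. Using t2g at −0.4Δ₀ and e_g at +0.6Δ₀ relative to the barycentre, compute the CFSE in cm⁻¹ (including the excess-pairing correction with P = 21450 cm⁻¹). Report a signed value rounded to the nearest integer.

Ligand charges: 4×(-1) from CN⁻ and 2×(+0) from CO sum to -4; with overall charge -2, Cr is +2.
Cr sits in group 6; removing 2 electrons leaves Cr²⁺ with 6 − 2 = 4 d electrons.
The d⁴ electrons fill as t2g^4 e_g^0.
CFSE(orbital) = 4×(-0.4Δ₀) + 0×(0.6Δ₀) = -1.6Δ₀; with Δ₀ = 31170 cm⁻¹ that is -49872 cm⁻¹.
Pairing penalty: 1 pair vs 0 in the high-spin reference → 1 extra × P = 21450 cm⁻¹.
Net CFSE = -49872 + 21450 = -28422 cm⁻¹.

-28422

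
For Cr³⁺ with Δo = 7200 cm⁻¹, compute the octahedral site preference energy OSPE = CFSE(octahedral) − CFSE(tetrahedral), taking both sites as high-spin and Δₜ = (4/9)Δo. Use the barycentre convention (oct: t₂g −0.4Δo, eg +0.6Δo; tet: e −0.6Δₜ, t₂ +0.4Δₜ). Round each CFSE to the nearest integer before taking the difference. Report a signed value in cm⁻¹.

-6080

Group 6 minus oxidation state +3 gives a d³ configuration for Cr³⁺.
In an octahedral site d³ (HS) is t₂g³ eg⁰, giving CFSE(oct) = -1.2Δo = -8640 cm⁻¹.
In a tetrahedral site the filling is e² t₂¹: CFSE(tet) = -0.8Δₜ = -0.8 × (4/9)(7200) = -2560 cm⁻¹.
Subtracting, OSPE = -8640 − (-2560) = -6080 cm⁻¹.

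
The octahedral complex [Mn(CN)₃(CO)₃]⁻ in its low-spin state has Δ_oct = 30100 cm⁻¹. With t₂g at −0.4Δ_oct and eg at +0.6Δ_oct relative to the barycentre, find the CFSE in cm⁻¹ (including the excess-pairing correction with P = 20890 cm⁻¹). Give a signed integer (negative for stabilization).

Ligand charges: 3×(-1) from CN⁻ and 3×(+0) from CO sum to -3; with overall charge -1, Mn is +2.
Mn sits in group 7; removing 2 electrons leaves Mn²⁺ with 7 − 2 = 5 d electrons.
Electron filling gives t₂g⁵ eg⁰.
The orbital stabilization is -2.0Δ_oct = -2.0 × 30100 = -60200 cm⁻¹.
High-spin d⁵ would be t₂g³ eg² with 0 pairs; low-spin has 2, so 2 excess pairs cost +2P = +41780 cm⁻¹.
Net CFSE = -60200 + 41780 = -18420 cm⁻¹.

-18420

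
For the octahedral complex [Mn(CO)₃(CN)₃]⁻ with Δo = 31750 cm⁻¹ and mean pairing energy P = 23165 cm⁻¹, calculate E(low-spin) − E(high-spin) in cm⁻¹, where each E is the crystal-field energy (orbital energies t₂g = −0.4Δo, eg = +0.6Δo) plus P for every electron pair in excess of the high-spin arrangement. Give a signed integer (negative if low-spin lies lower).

-17170

Ligand charges: 3×(+0) from CO and 3×(-1) from CN⁻ sum to -3; with overall charge -1, Mn is +2.
Group 7 minus oxidation state +2 gives a d⁵ configuration for Mn²⁺.
High-spin: t₂g³ eg², CFSE = 0.0Δo = 0 cm⁻¹.
Low-spin: t₂g⁵ eg⁰, orbital CFSE = -2.0Δo = -63500 cm⁻¹; plus 2 excess pairs × P = +46330 cm⁻¹; total -17170 cm⁻¹.
E(LS) − E(HS) = -17170 − (0) = -17170 cm⁻¹.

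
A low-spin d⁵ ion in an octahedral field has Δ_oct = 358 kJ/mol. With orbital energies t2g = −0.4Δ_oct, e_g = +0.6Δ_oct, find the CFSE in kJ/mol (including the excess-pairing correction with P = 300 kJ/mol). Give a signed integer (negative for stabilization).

The d⁵ electrons fill as t2g^5 e_g^0.
CFSE(orbital) = 5×(-0.4Δ_oct) + 0×(0.6Δ_oct) = -2.0Δ_oct; with Δ_oct = 358 kJ/mol that is -716 kJ/mol.
Pairing penalty: 2 pairs vs 0 in the high-spin reference → 2 extra × P = 600 kJ/mol.
Combining: -716 + 600 = -116 kJ/mol.

-116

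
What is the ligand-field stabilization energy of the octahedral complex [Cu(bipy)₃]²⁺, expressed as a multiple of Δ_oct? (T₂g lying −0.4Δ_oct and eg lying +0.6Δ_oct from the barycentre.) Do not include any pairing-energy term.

bipy is neutral, so the +2 overall charge sits on Cu: oxidation state +2.
Cu is in group 11, so Cu²⁺ is d⁹ (11 − 2 = 9).
Configuration: t₂g⁶ eg³.
CFSE = 6(-0.4Δ_oct) + 3(0.6Δ_oct) = -2.4Δ_oct + 1.8Δ_oct = -0.6Δ_oct.

-0.6 Δ_oct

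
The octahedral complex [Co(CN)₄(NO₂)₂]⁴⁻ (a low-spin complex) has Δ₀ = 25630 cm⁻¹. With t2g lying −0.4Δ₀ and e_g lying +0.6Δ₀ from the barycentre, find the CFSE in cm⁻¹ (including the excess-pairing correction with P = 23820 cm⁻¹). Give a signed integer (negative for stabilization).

Ligand charges: 4×(-1) from CN⁻ and 2×(-1) from NO₂⁻ sum to -6; with overall charge -4, Co is +2.
Co is in group 9, so Co²⁺ is d⁷ (9 − 2 = 7).
The d⁷ electrons fill as t2g^6 e_g^1.
The orbital stabilization is -1.8Δ₀ = -1.8 × 25630 = -46134 cm⁻¹.
High-spin d⁷ would be t2g^5 e_g^2 with 2 pairs; low-spin has 3, so 1 excess pair costs +1P = +23820 cm⁻¹.
Combining: -46134 + 23820 = -22314 cm⁻¹.

-22314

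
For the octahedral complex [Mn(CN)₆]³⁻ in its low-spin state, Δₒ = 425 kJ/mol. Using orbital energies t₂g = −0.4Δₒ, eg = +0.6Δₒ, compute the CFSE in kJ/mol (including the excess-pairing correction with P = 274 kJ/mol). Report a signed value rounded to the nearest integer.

Each CN⁻ contributes -1; 6 × (-1) = -6. With overall charge -3, Mn is in the +3 oxidation state.
Mn³⁺: group 7, so d-count = 7 − 3 = 4.
Electron filling gives t₂g⁴ eg⁰.
Orbital CFSE = 4(-0.4) + 0(0.6) = -1.6Δₒ = -1.6 × 425 = -680 kJ/mol.
High-spin d⁴ would be t₂g³ eg¹ with 0 pairs; low-spin has 1, so 1 excess pair costs +1P = +274 kJ/mol.
Overall CFSE = -680 + 274 = -406 kJ/mol.

-406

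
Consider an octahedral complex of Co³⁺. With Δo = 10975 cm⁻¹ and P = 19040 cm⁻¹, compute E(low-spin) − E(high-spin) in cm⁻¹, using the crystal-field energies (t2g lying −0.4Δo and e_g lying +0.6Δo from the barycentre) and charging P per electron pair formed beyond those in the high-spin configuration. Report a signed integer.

16130

Co³⁺: group 9, so d-count = 9 − 3 = 6.
High-spin d⁶ fills as t2g^4 e_g^2 with CFSE 4(−0.4) + 2(+0.6) = -0.4Δo = -4390 cm⁻¹.
Low-spin t2g^6 e_g^0 gives -2.4Δo = -26340 cm⁻¹, but forming 2 extra pairs costs 2P = 38080 cm⁻¹, so E(LS) = -26340 + 38080 = 11740 cm⁻¹.
The difference is 11740 − (-4390) = 16130 cm⁻¹, so high-spin lies lower.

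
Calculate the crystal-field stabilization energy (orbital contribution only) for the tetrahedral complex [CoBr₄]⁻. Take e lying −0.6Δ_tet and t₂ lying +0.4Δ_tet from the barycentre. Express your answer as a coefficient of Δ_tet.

Each Br⁻ contributes -1; 4 × (-1) = -4. With overall charge -1, Co is in the +3 oxidation state.
Group 9 minus oxidation state +3 gives a d⁶ configuration for Co³⁺.
With tetrahedral geometry the complex is necessarily high-spin.
Configuration: e³ t₂³.
CFSE = 3(-0.6Δ_tet) + 3(0.4Δ_tet) = -1.8Δ_tet + 1.2Δ_tet = -0.6Δ_tet.

-0.6 Δ_tet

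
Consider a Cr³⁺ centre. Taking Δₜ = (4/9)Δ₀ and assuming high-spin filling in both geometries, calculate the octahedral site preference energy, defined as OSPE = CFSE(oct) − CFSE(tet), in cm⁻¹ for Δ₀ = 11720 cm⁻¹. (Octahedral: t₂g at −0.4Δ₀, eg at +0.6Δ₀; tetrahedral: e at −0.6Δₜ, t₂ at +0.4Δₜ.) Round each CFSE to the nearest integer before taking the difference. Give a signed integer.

Cr is in group 6, so Cr³⁺ is d³ (6 − 3 = 3).
Octahedral high-spin t₂g³ eg⁰: CFSE = -1.2 × 11720 = -14064 cm⁻¹.
In a tetrahedral site the filling is e² t₂¹: CFSE(tet) = -0.8Δₜ = -0.8 × (4/9)(11720) = -4167 cm⁻¹.
OSPE = -14064 − (-4167) = -9897 cm⁻¹.

-9897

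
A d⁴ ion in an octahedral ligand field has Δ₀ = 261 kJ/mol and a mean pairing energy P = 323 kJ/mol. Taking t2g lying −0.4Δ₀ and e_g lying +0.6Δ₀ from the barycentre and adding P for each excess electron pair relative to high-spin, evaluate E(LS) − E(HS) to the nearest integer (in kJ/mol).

High-spin: t2g^3 e_g^1, CFSE = -0.6Δ₀ = -157 kJ/mol.
For low-spin the configuration is t2g^4 e_g^0: orbital energy -1.6 × 261 = -418 kJ/mol, and 1 additional pair relative to high-spin adds 323 kJ/mol, giving -95 kJ/mol.
The difference is -95 − (-157) = 62 kJ/mol, so high-spin lies lower.

62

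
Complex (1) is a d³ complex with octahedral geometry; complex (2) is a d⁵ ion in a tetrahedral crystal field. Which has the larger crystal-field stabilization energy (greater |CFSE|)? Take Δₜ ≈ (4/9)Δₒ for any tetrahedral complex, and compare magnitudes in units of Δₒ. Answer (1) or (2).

(1)

(1): t2g^3 e_g^0, CFSE = -1.2Δₒ.
(2): With tetrahedral geometry the complex is necessarily high-spin; e² t₂³, CFSE = 0.0Δₜ ≈ 0.00Δₒ.
So (1) has the larger |CFSE|.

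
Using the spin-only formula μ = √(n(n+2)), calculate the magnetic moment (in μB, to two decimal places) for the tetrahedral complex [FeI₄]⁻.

5.92 μB

Each I⁻ contributes -1; 4 × (-1) = -4. With overall charge -1, Fe is in the +3 oxidation state.
Group 8 minus oxidation state +3 gives a d⁵ configuration for Fe³⁺.
With tetrahedral geometry the complex is necessarily high-spin.
Configuration: e² t₂³ → 5 unpaired electrons.
μ(spin-only) = √[5(5+2)] = √35 ≈ 5.92 μB.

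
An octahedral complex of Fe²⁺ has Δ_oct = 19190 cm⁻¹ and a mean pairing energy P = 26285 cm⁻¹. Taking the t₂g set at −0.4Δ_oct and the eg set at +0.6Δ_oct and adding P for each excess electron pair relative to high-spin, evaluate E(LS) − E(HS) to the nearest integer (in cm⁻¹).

Fe is in group 8, so Fe²⁺ is d⁶ (8 − 2 = 6).
High-spin: t₂g⁴ eg², CFSE = -0.4Δ_oct = -7676 cm⁻¹.
Low-spin: t₂g⁶ eg⁰, orbital CFSE = -2.4Δ_oct = -46056 cm⁻¹; plus 2 excess pairs × P = +52570 cm⁻¹; total 6514 cm⁻¹.
Thus E(LS) − E(HS) = 14190 cm⁻¹.

14190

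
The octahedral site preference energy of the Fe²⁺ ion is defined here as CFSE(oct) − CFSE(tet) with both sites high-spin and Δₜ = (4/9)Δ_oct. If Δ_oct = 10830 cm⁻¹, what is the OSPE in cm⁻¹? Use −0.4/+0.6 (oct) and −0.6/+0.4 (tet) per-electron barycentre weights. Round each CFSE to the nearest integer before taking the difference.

-1444

Fe²⁺: group 8, so d-count = 8 − 2 = 6.
In an octahedral site d⁶ (HS) is t2g^4 e_g^2, giving CFSE(oct) = -0.4Δ_oct = -4332 cm⁻¹.
In a tetrahedral site the filling is e^3 t2^3: CFSE(tet) = -0.6Δₜ = -0.6 × (4/9)(10830) = -2888 cm⁻¹.
OSPE = -4332 − (-2888) = -1444 cm⁻¹.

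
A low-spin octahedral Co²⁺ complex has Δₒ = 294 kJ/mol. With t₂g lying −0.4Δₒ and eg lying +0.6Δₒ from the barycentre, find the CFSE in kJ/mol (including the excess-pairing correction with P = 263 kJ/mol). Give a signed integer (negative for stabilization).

-266

Co is in group 9, so Co²⁺ is d⁷ (9 − 2 = 7).
Configuration: t₂g⁶ eg¹.
Orbital CFSE = 6(-0.4) + 1(0.6) = -1.8Δₒ = -1.8 × 294 = -529 kJ/mol.
Pairing penalty: 3 pairs vs 2 in the high-spin reference → 1 extra × P = 263 kJ/mol.
Overall CFSE = -529 + 263 = -266 kJ/mol.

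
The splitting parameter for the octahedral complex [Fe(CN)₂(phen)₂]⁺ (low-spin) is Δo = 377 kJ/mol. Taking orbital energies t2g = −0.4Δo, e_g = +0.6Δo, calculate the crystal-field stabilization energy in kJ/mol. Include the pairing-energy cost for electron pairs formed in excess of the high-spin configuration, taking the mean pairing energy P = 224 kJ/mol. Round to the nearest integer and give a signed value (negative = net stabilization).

Ligand charges: 2×(-1) from CN⁻ and 2×(+0) from phen sum to -2; with overall charge +1, Fe is +3.
Fe is in group 8, so Fe³⁺ is d⁵ (8 − 3 = 5).
Electron filling gives t2g^5 e_g^0.
CFSE(orbital) = 5×(-0.4Δo) + 0×(0.6Δo) = -2.0Δo; with Δo = 377 kJ/mol that is -754 kJ/mol.
Relative to high-spin t2g^3 e_g^2 (0 paired), the low-spin configuration has 2 additional pairs, contributing +2 × 224 = +448 kJ/mol.
Combining: -754 + 448 = -306 kJ/mol.

-306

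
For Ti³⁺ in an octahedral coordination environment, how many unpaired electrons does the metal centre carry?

Ti is in group 4, so Ti³⁺ is d¹ (4 − 3 = 1).
Configuration: t2g^1 e_g^0, giving 1 unpaired electron.

1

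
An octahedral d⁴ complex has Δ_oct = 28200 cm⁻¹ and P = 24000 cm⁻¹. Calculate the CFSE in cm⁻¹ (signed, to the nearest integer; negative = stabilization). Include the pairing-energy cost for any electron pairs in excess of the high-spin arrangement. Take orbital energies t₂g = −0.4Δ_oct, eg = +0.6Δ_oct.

Δ_oct > P, so pairing is preferred: the ground state is low-spin.
Filling d⁴ accordingly: t₂g⁴ eg⁰.
Orbital CFSE = -1.6Δ_oct = -1.6 × 28200 = -45120 cm⁻¹.
Excess pairs vs high-spin: 1 − 0 = 1; pairing cost = +24000 cm⁻¹.
Net CFSE = -45120 + 24000 = -21120 cm⁻¹.

-21120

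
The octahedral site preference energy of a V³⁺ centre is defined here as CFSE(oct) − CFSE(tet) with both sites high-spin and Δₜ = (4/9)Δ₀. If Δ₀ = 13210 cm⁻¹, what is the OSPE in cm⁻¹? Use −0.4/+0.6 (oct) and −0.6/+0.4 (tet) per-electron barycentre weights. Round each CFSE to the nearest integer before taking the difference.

-3523

Group 5 minus oxidation state +3 gives a d² configuration for V³⁺.
Octahedral (high-spin): t₂g² eg⁰, CFSE = 2(−0.4) + 0(+0.6) = -0.8Δ₀ = -0.8 × 13210 = -10568 cm⁻¹.
Tetrahedral e² t₂⁰ gives -1.2Δₜ = -1.2 × (4/9) × 13210 = -7045 cm⁻¹.
OSPE = CFSE(oct) − CFSE(tet) = -10568 − (-7045) = -3523 cm⁻¹.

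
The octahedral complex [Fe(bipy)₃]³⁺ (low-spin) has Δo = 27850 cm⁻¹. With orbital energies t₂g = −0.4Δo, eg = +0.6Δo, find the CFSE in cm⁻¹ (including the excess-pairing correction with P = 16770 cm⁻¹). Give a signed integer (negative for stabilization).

-22160

bipy is neutral, so the +3 overall charge sits on Fe: oxidation state +3.
Fe is in group 8, so Fe³⁺ is d⁵ (8 − 3 = 5).
Electron filling gives t₂g⁵ eg⁰.
The orbital stabilization is -2.0Δo = -2.0 × 27850 = -55700 cm⁻¹.
Pairing penalty: 2 pairs vs 0 in the high-spin reference → 2 extra × P = 33540 cm⁻¹.
Overall CFSE = -55700 + 33540 = -22160 cm⁻¹.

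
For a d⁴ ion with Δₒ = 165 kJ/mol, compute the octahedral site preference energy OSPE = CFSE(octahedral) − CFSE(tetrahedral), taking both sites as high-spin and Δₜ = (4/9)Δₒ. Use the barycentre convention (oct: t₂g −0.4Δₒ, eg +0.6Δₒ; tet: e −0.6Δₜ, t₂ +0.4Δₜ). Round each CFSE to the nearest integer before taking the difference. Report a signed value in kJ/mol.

-70

In an octahedral site d⁴ (HS) is t2g^3 e_g^1, giving CFSE(oct) = -0.6Δₒ = -99 kJ/mol.
Tetrahedral: e^2 t2^2, CFSE = 2(−0.6) + 2(+0.4) = -0.4Δₜ = -0.4 × (4/9) × 165 = -29 kJ/mol.
OSPE = -99 − (-29) = -70 kJ/mol.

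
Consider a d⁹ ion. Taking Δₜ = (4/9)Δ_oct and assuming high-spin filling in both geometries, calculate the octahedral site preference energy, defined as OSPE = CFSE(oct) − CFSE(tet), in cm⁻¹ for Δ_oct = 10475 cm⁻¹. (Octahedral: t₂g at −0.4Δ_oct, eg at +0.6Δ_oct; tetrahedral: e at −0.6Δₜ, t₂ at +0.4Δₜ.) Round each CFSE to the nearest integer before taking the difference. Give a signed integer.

Octahedral (high-spin): t₂g⁶ eg³, CFSE = 6(−0.4) + 3(+0.6) = -0.6Δ_oct = -0.6 × 10475 = -6285 cm⁻¹.
In a tetrahedral site the filling is e⁴ t₂⁵: CFSE(tet) = -0.4Δₜ = -0.4 × (4/9)(10475) = -1862 cm⁻¹.
OSPE = -6285 − (-1862) = -4423 cm⁻¹.

-4423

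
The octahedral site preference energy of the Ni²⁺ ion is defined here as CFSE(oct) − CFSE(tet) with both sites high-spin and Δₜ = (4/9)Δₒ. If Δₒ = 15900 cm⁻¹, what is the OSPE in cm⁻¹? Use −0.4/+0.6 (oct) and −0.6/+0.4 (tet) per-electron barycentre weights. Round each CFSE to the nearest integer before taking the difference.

Ni sits in group 10; removing 2 electrons leaves Ni²⁺ with 10 − 2 = 8 d electrons.
Octahedral high-spin t₂g⁶ eg²: CFSE = -1.2 × 15900 = -19080 cm⁻¹.
In a tetrahedral site the filling is e⁴ t₂⁴: CFSE(tet) = -0.8Δₜ = -0.8 × (4/9)(15900) = -5653 cm⁻¹.
OSPE = -19080 − (-5653) = -13427 cm⁻¹.

-13427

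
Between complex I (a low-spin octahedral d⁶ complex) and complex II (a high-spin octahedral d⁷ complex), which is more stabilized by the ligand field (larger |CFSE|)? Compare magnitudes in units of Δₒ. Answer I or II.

I

I: t₂g⁶ eg⁰, CFSE = -2.4Δₒ.
II: t2g^5 e_g^2, CFSE = -0.8Δₒ.
So I has the larger |CFSE|.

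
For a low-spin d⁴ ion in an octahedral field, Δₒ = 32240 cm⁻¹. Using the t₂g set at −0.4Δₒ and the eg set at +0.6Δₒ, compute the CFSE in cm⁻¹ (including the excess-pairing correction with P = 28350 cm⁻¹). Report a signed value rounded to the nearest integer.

Electron filling gives t₂g⁴ eg⁰.
The orbital stabilization is -1.6Δₒ = -1.6 × 32240 = -51584 cm⁻¹.
Pairing penalty: 1 pair vs 0 in the high-spin reference → 1 extra × P = 28350 cm⁻¹.
Combining: -51584 + 28350 = -23234 cm⁻¹.

-23234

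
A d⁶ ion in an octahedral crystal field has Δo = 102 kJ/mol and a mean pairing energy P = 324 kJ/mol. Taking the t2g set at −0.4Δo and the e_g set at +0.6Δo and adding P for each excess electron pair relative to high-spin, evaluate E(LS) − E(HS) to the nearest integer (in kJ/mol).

444

High-spin: t2g^4 e_g^2, CFSE = -0.4Δo = -41 kJ/mol.
Low-spin t2g^6 e_g^0 gives -2.4Δo = -245 kJ/mol, but forming 2 extra pairs costs 2P = 648 kJ/mol, so E(LS) = -245 + 648 = 403 kJ/mol.
The difference is 403 − (-41) = 444 kJ/mol, so high-spin lies lower.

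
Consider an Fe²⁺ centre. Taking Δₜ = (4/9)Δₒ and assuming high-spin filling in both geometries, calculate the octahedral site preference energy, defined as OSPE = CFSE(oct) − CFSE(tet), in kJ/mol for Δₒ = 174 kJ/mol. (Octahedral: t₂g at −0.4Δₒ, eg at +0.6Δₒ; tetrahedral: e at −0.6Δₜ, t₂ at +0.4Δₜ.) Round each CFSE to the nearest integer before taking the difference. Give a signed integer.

Fe sits in group 8; removing 2 electrons leaves Fe²⁺ with 8 − 2 = 6 d electrons.
Octahedral (high-spin): t2g^4 e_g^2, CFSE = 4(−0.4) + 2(+0.6) = -0.4Δₒ = -0.4 × 174 = -70 kJ/mol.
Tetrahedral: e^3 t2^3, CFSE = 3(−0.6) + 3(+0.4) = -0.6Δₜ = -0.6 × (4/9) × 174 = -46 kJ/mol.
OSPE = CFSE(oct) − CFSE(tet) = -70 − (-46) = -24 kJ/mol.

-24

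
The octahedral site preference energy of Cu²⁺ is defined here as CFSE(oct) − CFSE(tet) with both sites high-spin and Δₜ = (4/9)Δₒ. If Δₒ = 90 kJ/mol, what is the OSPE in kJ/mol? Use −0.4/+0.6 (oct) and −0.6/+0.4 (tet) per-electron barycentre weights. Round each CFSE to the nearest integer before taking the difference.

-38

Cu²⁺: group 11, so d-count = 11 − 2 = 9.
Octahedral high-spin t2g^6 e_g^3: CFSE = -0.6 × 90 = -54 kJ/mol.
Tetrahedral e^4 t2^5 gives -0.4Δₜ = -0.4 × (4/9) × 90 = -16 kJ/mol.
OSPE = CFSE(oct) − CFSE(tet) = -54 − (-16) = -38 kJ/mol.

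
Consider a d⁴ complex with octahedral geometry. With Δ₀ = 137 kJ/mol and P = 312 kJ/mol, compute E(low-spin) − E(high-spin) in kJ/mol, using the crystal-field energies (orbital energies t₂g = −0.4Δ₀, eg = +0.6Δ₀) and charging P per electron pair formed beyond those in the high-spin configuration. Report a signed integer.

High-spin: t₂g³ eg¹, CFSE = -0.6Δ₀ = -82 kJ/mol.
Low-spin t₂g⁴ eg⁰ gives -1.6Δ₀ = -219 kJ/mol, but forming 1 extra pair costs 1P = 312 kJ/mol, so E(LS) = -219 + 312 = 93 kJ/mol.
E(LS) − E(HS) = 93 − (-82) = 175 kJ/mol.

175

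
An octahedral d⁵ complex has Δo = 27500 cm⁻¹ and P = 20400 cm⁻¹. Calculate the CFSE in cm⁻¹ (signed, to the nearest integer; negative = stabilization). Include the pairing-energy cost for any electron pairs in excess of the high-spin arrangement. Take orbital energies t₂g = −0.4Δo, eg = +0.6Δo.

Δo > P, so pairing is preferred: the ground state is low-spin.
That gives t₂g⁵ eg⁰.
Orbital CFSE = -2.0Δo = -2.0 × 27500 = -55000 cm⁻¹.
Excess pairs vs high-spin: 2 − 0 = 2; pairing cost = +40800 cm⁻¹.
Net CFSE = -55000 + 40800 = -14200 cm⁻¹.

-14200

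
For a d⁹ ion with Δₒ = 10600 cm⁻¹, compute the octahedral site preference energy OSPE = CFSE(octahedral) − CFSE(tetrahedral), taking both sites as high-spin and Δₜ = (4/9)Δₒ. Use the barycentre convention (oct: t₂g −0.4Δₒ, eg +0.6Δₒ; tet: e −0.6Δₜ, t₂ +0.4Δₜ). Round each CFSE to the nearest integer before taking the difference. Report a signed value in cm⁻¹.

-4476

Octahedral (high-spin): t2g^6 e_g^3, CFSE = 6(−0.4) + 3(+0.6) = -0.6Δₒ = -0.6 × 10600 = -6360 cm⁻¹.
Tetrahedral e^4 t2^5 gives -0.4Δₜ = -0.4 × (4/9) × 10600 = -1884 cm⁻¹.
OSPE = -6360 − (-1884) = -4476 cm⁻¹.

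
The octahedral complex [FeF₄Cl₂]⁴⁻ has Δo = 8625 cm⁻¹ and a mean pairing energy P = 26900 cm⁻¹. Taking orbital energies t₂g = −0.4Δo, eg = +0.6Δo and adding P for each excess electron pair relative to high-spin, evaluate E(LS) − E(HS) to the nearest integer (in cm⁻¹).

Ligand charges: 4×(-1) from F⁻ and 2×(-1) from Cl⁻ sum to -6; with overall charge -4, Fe is +2.
Fe²⁺: group 8, so d-count = 8 − 2 = 6.
High-spin: t₂g⁴ eg², CFSE = -0.4Δo = -3450 cm⁻¹.
Low-spin t₂g⁶ eg⁰ gives -2.4Δo = -20700 cm⁻¹, but forming 2 extra pairs costs 2P = 53800 cm⁻¹, so E(LS) = -20700 + 53800 = 33100 cm⁻¹.
The difference is 33100 − (-3450) = 36550 cm⁻¹, so high-spin lies lower.

36550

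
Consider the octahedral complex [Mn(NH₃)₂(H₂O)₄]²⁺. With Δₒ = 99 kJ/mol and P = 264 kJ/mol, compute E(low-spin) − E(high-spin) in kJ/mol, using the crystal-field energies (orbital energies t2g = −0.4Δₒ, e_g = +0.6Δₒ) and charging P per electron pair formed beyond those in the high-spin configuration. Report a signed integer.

330

Ligand charges: 2×(+0) from NH₃ and 4×(+0) from H₂O sum to +0; with overall charge +2, Mn is +2.
Mn is in group 7, so Mn²⁺ is d⁵ (7 − 2 = 5).
In the high-spin limit (t2g^3 e_g^2) the orbital term is 0.0Δₒ = 0 kJ/mol, with no excess pairing.
For low-spin the configuration is t2g^5 e_g^0: orbital energy -2.0 × 99 = -198 kJ/mol, and 2 additional pairs relative to high-spin add 528 kJ/mol, giving 330 kJ/mol.
The difference is 330 − (0) = 330 kJ/mol, so high-spin lies lower.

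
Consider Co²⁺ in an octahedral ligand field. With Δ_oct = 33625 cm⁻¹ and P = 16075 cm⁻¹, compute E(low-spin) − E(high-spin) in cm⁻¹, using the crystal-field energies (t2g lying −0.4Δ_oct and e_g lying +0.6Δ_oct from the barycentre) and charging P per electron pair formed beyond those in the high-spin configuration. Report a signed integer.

Co sits in group 9; removing 2 electrons leaves Co²⁺ with 9 − 2 = 7 d electrons.
In the high-spin limit (t2g^5 e_g^2) the orbital term is -0.8Δ_oct = -26900 cm⁻¹, with no excess pairing.
Low-spin: t2g^6 e_g^1, orbital CFSE = -1.8Δ_oct = -60525 cm⁻¹; plus 1 excess pair × P = +16075 cm⁻¹; total -44450 cm⁻¹.
E(LS) − E(HS) = -44450 − (-26900) = -17550 cm⁻¹.

-17550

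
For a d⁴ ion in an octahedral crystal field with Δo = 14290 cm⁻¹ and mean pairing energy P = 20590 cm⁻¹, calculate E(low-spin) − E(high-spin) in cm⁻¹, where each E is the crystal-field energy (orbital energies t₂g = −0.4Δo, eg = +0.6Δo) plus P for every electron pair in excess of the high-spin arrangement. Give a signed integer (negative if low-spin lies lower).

In the high-spin limit (t₂g³ eg¹) the orbital term is -0.6Δo = -8574 cm⁻¹, with no excess pairing.
Low-spin t₂g⁴ eg⁰ gives -1.6Δo = -22864 cm⁻¹, but forming 1 extra pair costs 1P = 20590 cm⁻¹, so E(LS) = -22864 + 20590 = -2274 cm⁻¹.
The difference is -2274 − (-8574) = 6300 cm⁻¹, so high-spin lies lower.

6300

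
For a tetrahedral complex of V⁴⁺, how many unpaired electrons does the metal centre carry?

V sits in group 5; removing 4 electrons leaves V⁴⁺ with 5 − 4 = 1 d electrons.
Tetrahedral fields are weak (Δₜ ≈ 4/9 Δₒ), so electrons fill high-spin.
Configuration: e^1 t2^0, giving 1 unpaired electron.

1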